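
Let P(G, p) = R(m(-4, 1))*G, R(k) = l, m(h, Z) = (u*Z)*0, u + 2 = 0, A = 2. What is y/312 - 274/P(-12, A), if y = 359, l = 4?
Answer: 535/78 ≈ 6.8590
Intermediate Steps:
u = -2 (u = -2 + 0 = -2)
m(h, Z) = 0 (m(h, Z) = -2*Z*0 = 0)
R(k) = 4
P(G, p) = 4*G
y/312 - 274/P(-12, A) = 359/312 - 274/(4*(-12)) = 359*(1/312) - 274/(-48) = 359/312 - 274*(-1/48) = 359/312 + 137/24 = 535/78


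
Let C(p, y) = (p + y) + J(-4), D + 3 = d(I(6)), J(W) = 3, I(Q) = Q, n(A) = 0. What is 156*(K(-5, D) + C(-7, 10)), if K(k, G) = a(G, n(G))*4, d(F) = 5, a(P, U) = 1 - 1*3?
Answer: -312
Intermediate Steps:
a(P, U) = -2 (a(P, U) = 1 - 3 = -2)
D = 2 (D = -3 + 5 = 2)
K(k, G) = -8 (K(k, G) = -2*4 = -8)
C(p, y) = 3 + p + y (C(p, y) = (p + y) + 3 = 3 + p + y)
156*(K(-5, D) + C(-7, 10)) = 156*(-8 + (3 - 7 + 10)) = 156*(-8 + 6) = 156*(-2) = -312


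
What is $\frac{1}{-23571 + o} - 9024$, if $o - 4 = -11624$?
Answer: $- \frac{317563585}{35191} \approx -9024.0$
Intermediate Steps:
$o = -11620$ ($o = 4 - 11624 = -11620$)
$\frac{1}{-23571 + o} - 9024 = \frac{1}{-23571 - 11620} - 9024 = \frac{1}{-35191} - 9024 = - \frac{1}{35191} - 9024 = - \frac{317563585}{35191}$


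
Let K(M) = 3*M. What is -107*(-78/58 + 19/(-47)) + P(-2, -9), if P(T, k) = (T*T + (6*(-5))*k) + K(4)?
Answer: 644906/1363 ≈ 473.15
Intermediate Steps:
P(T, k) = 12 + T**2 - 30*k (P(T, k) = (T*T + (6*(-5))*k) + 3*4 = (T**2 - 30*k) + 12 = 12 + T**2 - 30*k)
-107*(-78/58 + 19/(-47)) + P(-2, -9) = -107*(-78/58 + 19/(-47)) + (12 + (-2)**2 - 30*(-9)) = -107*(-78*1/58 + 19*(-1/47)) + (12 + 4 + 270) = -107*(-39/29 - 19/47) + 286 = -107*(-2384/1363) + 286 = 255088/1363 + 286 = 644906/1363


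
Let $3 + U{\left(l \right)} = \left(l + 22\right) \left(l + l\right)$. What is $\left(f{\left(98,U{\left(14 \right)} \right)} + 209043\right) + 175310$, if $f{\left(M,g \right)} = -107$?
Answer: $384246$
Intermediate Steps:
$U{\left(l \right)} = -3 + 2 l \left(22 + l\right)$ ($U{\left(l \right)} = -3 + \left(l + 22\right) \left(l + l\right) = -3 + \left(22 + l\right) 2 l = -3 + 2 l \left(22 + l\right)$)
$\left(f{\left(98,U{\left(14 \right)} \right)} + 209043\right) + 175310 = \left(-107 + 209043\right) + 175310 = 208936 + 175310 = 384246$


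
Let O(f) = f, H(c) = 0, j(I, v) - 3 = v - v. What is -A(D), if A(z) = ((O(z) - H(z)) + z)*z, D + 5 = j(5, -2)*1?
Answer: -8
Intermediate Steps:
j(I, v) = 3 (j(I, v) = 3 + (v - v) = 3 + 0 = 3)
D = -2 (D = -5 + 3*1 = -5 + 3 = -2)
A(z) = 2*z² (A(z) = ((z - 1*0) + z)*z = ((z + 0) + z)*z = (z + z)*z = (2*z)*z = 2*z²)
-A(D) = -2*(-2)² = -2*4 = -1*8 = -8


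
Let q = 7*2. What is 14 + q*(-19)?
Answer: -252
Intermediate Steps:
q = 14
14 + q*(-19) = 14 + 14*(-19) = 14 - 266 = -252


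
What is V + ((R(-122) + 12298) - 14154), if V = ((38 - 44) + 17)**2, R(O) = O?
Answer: -1857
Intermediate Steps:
V = 121 (V = (-6 + 17)**2 = 11**2 = 121)
V + ((R(-122) + 12298) - 14154) = 121 + ((-122 + 12298) - 14154) = 121 + (12176 - 14154) = 121 - 1978 = -1857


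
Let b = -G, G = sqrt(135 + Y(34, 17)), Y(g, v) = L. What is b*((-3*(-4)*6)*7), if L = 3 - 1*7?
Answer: -504*sqrt(131) ≈ -5768.5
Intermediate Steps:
L = -4 (L = 3 - 7 = -4)
Y(g, v) = -4
G = sqrt(131) (G = sqrt(135 - 4) = sqrt(131) ≈ 11.446)
b = -sqrt(131) ≈ -11.446
b*((-3*(-4)*6)*7) = (-sqrt(131))*((-3*(-4)*6)*7) = (-sqrt(131))*((12*6)*7) = (-sqrt(131))*(72*7) = -sqrt(131)*504 = -504*sqrt(131)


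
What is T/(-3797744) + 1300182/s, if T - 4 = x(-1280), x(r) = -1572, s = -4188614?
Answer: -154099707583/497102615213 ≈ -0.31000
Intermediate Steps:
T = -1568 (T = 4 - 1572 = -1568)
T/(-3797744) + 1300182/s = -1568/(-3797744) + 1300182/(-4188614) = -1568*(-1/3797744) + 1300182*(-1/4188614) = 98/237359 - 650091/2094307 = -154099707583/497102615213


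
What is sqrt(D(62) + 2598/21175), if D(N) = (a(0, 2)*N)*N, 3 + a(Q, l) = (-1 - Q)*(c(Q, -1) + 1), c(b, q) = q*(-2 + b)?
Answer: 3*I*sqrt(379849246)/385 ≈ 151.87*I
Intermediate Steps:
a(Q, l) = -3 + (-1 - Q)*(3 - Q) (a(Q, l) = -3 + (-1 - Q)*(-(-2 + Q) + 1) = -3 + (-1 - Q)*((2 - Q) + 1) = -3 + (-1 - Q)*(3 - Q))
D(N) = -6*N**2 (D(N) = ((-6 + 0*(-2 + 0))*N)*N = ((-6 + 0*(-2))*N)*N = ((-6 + 0)*N)*N = (-6*N)*N = -6*N**2)
sqrt(D(62) + 2598/21175) = sqrt(-6*62**2 + 2598/21175) = sqrt(-6*3844 + 2598*(1/21175)) = sqrt(-23064 + 2598/21175) = sqrt(-488377602/21175) = 3*I*sqrt(379849246)/385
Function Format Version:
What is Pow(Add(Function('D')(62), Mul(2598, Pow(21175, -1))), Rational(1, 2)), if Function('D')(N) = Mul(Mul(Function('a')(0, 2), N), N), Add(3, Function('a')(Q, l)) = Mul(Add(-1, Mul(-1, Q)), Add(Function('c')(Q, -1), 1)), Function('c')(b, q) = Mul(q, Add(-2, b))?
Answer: Mul(Rational(3, 385), I, Pow(379849246, Rational(1, 2))) ≈ Mul(151.87, I)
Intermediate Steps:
Function('a')(Q, l) = Add(-3, Mul(Add(-1, Mul(-1, Q)), Add(3, Mul(-1, Q)))) (Function('a')(Q, l) = Add(-3, Mul(Add(-1, Mul(-1, Q)), Add(Mul(-1, Add(-2, Q)), 1))) = Add(-3, Mul(Add(-1, Mul(-1, Q)), Add(Add(2, Mul(-1, Q)), 1))) = Add(-3, Mul(Add(-1, Mul(-1, Q)), Add(3, Mul(-1, Q)))))
Function('D')(N) = Mul(-6, Pow(N, 2)) (Function('D')(N) = Mul(Mul(Add(-6, Mul(0, Add(-2, 0))), N), N) = Mul(Mul(Add(-6, Mul(0, -2)), N), N) = Mul(Mul(Add(-6, 0), N), N) = Mul(Mul(-6, N), N) = Mul(-6, Pow(N, 2)))
Pow(Add(Function('D')(62), Mul(2598, Pow(21175, -1))), Rational(1, 2)) = Pow(Add(Mul(-6, Pow(62, 2)), Mul(2598, Pow(21175, -1))), Rational(1, 2)) = Pow(Add(Mul(-6, 3844), Mul(2598, Rational(1, 21175))), Rational(1, 2)) = Pow(Add(-23064, Rational(2598, 21175)), Rational(1, 2)) = Pow(Rational(-488377602, 21175), Rational(1, 2)) = Mul(Rational(3, 385), I, Pow(379849246, Rational(1, 2)))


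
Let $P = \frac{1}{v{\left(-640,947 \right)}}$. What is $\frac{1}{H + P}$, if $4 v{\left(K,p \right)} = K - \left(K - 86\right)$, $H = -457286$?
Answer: $- \frac{43}{19663296} \approx -2.1868 \cdot 10^{-6}$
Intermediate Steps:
$v{\left(K,p \right)} = \frac{43}{2}$ ($v{\left(K,p \right)} = \frac{K - \left(K - 86\right)}{4} = \frac{K - \left(-86 + K\right)}{4} = \frac{1}{4} \cdot 86 = \frac{43}{2}$)
$P = \frac{2}{43}$ ($P = \frac{1}{\frac{43}{2}} = \frac{2}{43} \approx 0.046512$)
$\frac{1}{H + P} = \frac{1}{-457286 + \frac{2}{43}} = \frac{1}{- \frac{19663296}{43}} = - \frac{43}{19663296}$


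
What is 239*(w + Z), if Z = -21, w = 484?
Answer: 110657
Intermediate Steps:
239*(w + Z) = 239*(484 - 21) = 239*463 = 110657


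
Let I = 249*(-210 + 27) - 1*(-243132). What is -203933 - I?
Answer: -401498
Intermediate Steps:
I = 197565 (I = 249*(-183) + 243132 = -45567 + 243132 = 197565)
-203933 - I = -203933 - 1*197565 = -203933 - 197565 = -401498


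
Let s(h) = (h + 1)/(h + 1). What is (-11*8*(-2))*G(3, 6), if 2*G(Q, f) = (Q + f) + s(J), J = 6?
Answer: 880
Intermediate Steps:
s(h) = 1 (s(h) = (1 + h)/(1 + h) = 1)
G(Q, f) = 1/2 + Q/2 + f/2 (G(Q, f) = ((Q + f) + 1)/2 = (1 + Q + f)/2 = 1/2 + Q/2 + f/2)
(-11*8*(-2))*G(3, 6) = (-11*8*(-2))*(1/2 + (1/2)*3 + (1/2)*6) = (-88*(-2))*(1/2 + 3/2 + 3) = 176*5 = 880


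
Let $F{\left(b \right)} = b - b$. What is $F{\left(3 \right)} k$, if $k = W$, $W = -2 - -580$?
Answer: $0$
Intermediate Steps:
$W = 578$ ($W = -2 + 580 = 578$)
$F{\left(b \right)} = 0$
$k = 578$
$F{\left(3 \right)} k = 0 \cdot 578 = 0$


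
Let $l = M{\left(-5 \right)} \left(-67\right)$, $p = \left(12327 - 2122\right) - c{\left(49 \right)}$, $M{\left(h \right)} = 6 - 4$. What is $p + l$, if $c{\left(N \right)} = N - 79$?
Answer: $10101$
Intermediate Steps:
$M{\left(h \right)} = 2$ ($M{\left(h \right)} = 6 - 4 = 2$)
$c{\left(N \right)} = -79 + N$ ($c{\left(N \right)} = N - 79 = -79 + N$)
$p = 10235$ ($p = \left(12327 - 2122\right) - \left(-79 + 49\right) = \left(12327 - 2122\right) - -30 = 10205 + 30 = 10235$)
$l = -134$ ($l = 2 \left(-67\right) = -134$)
$p + l = 10235 - 134 = 10101$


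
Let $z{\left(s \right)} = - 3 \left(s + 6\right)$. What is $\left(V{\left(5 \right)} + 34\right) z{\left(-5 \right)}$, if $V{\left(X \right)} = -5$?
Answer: $-87$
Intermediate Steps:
$z{\left(s \right)} = -18 - 3 s$ ($z{\left(s \right)} = - 3 \left(6 + s\right) = -18 - 3 s$)
$\left(V{\left(5 \right)} + 34\right) z{\left(-5 \right)} = \left(-5 + 34\right) \left(-18 - -15\right) = 29 \left(-18 + 15\right) = 29 \left(-3\right) = -87$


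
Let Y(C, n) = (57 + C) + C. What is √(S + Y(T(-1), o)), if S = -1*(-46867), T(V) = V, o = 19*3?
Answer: √46922 ≈ 216.61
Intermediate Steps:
o = 57
Y(C, n) = 57 + 2*C
S = 46867
√(S + Y(T(-1), o)) = √(46867 + (57 + 2*(-1))) = √(46867 + (57 - 2)) = √(46867 + 55) = √46922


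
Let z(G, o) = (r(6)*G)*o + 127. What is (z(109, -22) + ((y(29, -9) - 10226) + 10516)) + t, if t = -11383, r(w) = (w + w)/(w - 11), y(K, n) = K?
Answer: -25909/5 ≈ -5181.8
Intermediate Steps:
r(w) = 2*w/(-11 + w) (r(w) = (2*w)/(-11 + w) = 2*w/(-11 + w))
z(G, o) = 127 - 12*G*o/5 (z(G, o) = ((2*6/(-11 + 6))*G)*o + 127 = ((2*6/(-5))*G)*o + 127 = ((2*6*(-⅕))*G)*o + 127 = (-12*G/5)*o + 127 = -12*G*o/5 + 127 = 127 - 12*G*o/5)
(z(109, -22) + ((y(29, -9) - 10226) + 10516)) + t = ((127 - 12/5*109*(-22)) + ((29 - 10226) + 10516)) - 11383 = ((127 + 28776/5) + (-10197 + 10516)) - 11383 = (29411/5 + 319) - 11383 = 31006/5 - 11383 = -25909/5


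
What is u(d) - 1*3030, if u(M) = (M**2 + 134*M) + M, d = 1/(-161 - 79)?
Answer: -174560399/57600 ≈ -3030.6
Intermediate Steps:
d = -1/240 (d = 1/(-240) = -1/240 ≈ -0.0041667)
u(M) = M**2 + 135*M
u(d) - 1*3030 = -(135 - 1/240)/240 - 1*3030 = -1/240*32399/240 - 3030 = -32399/57600 - 3030 = -174560399/57600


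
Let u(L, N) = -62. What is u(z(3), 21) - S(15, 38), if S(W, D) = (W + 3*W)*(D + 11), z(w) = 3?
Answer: -3002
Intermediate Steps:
S(W, D) = 4*W*(11 + D) (S(W, D) = (4*W)*(11 + D) = 4*W*(11 + D))
u(z(3), 21) - S(15, 38) = -62 - 4*15*(11 + 38) = -62 - 4*15*49 = -62 - 1*2940 = -62 - 2940 = -3002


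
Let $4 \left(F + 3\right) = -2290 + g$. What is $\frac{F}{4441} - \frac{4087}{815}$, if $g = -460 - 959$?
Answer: $- \frac{75634083}{14477660} \approx -5.2242$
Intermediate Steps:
$g = -1419$
$F = - \frac{3721}{4}$ ($F = -3 + \frac{-2290 - 1419}{4} = -3 + \frac{1}{4} \left(-3709\right) = -3 - \frac{3709}{4} = - \frac{3721}{4} \approx -930.25$)
$\frac{F}{4441} - \frac{4087}{815} = - \frac{3721}{4 \cdot 4441} - \frac{4087}{815} = \left(- \frac{3721}{4}\right) \frac{1}{4441} - \frac{4087}{815} = - \frac{3721}{17764} - \frac{4087}{815} = - \frac{75634083}{14477660}$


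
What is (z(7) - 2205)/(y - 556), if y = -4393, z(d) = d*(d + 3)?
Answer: 305/707 ≈ 0.43140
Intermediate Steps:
z(d) = d*(3 + d)
(z(7) - 2205)/(y - 556) = (7*(3 + 7) - 2205)/(-4393 - 556) = (7*10 - 2205)/(-4949) = (70 - 2205)*(-1/4949) = -2135*(-1/4949) = 305/707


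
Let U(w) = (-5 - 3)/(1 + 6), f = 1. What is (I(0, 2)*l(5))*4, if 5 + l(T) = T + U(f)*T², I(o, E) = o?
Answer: 0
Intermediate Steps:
U(w) = -8/7
l(T) = -5 + T - 8*T²/7 (l(T) = -5 + (T - 8*T²/7) = -5 + T - 8*T²/7)
(I(0, 2)*l(5))*4 = (0*(-5 + 5 - 8/7*5²))*4 = (0*(-5 + 5 - 8/7*25))*4 = (0*(-5 + 5 - 200/7))*4 = (0*(-200/7))*4 = 0*4 = 0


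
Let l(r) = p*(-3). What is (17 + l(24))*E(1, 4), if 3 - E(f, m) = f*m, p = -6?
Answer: -35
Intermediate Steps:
l(r) = 18 (l(r) = -6*(-3) = 18)
E(f, m) = 3 - f*m
(17 + l(24))*E(1, 4) = (17 + 18)*(3 - 1*1*4) = 35*(3 - 4) = 35*(-1) = -35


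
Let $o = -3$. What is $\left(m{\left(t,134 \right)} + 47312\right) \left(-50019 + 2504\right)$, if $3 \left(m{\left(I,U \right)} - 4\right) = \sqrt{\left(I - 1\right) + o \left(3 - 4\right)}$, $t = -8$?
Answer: $-2248219740 - \frac{47515 i \sqrt{6}}{3} \approx -2.2482 \cdot 10^{9} - 38796.0 i$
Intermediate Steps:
$m{\left(I,U \right)} = 4 + \frac{\sqrt{2 + I}}{3}$ ($m{\left(I,U \right)} = 4 + \frac{\sqrt{\left(I - 1\right) - 3 \left(3 - 4\right)}}{3} = 4 + \frac{\sqrt{\left(I - 1\right) - -3}}{3} = 4 + \frac{\sqrt{\left(-1 + I\right) + 3}}{3} = 4 + \frac{\sqrt{2 + I}}{3}$)
$\left(m{\left(t,134 \right)} + 47312\right) \left(-50019 + 2504\right) = \left(\left(4 + \frac{\sqrt{2 - 8}}{3}\right) + 47312\right) \left(-50019 + 2504\right) = \left(\left(4 + \frac{\sqrt{-6}}{3}\right) + 47312\right) \left(-47515\right) = \left(\left(4 + \frac{i \sqrt{6}}{3}\right) + 47312\right) \left(-47515\right) = \left(47316 + \frac{i \sqrt{6}}{3}\right) \left(-47515\right) = -2248219740 - \frac{47515 i \sqrt{6}}{3}$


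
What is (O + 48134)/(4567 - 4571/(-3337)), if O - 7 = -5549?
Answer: 71064752/7622325 ≈ 9.3232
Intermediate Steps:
O = -5542 (O = 7 - 5549 = -5542)
(O + 48134)/(4567 - 4571/(-3337)) = (-5542 + 48134)/(4567 - 4571/(-3337)) = 42592/(4567 - 4571*(-1/3337)) = 42592/(4567 + 4571/3337) = 42592/(15244650/3337) = 42592*(3337/15244650) = 71064752/7622325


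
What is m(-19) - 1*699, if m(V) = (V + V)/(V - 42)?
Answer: -42601/61 ≈ -698.38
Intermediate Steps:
m(V) = 2*V/(-42 + V) (m(V) = (2*V)/(-42 + V) = 2*V/(-42 + V))
m(-19) - 1*699 = 2*(-19)/(-42 - 19) - 1*699 = 2*(-19)/(-61) - 699 = 2*(-19)*(-1/61) - 699 = 38/61 - 699 = -42601/61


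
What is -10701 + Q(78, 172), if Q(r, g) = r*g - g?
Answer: 2543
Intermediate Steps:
Q(r, g) = -g + g*r (Q(r, g) = g*r - g = -g + g*r)
-10701 + Q(78, 172) = -10701 + 172*(-1 + 78) = -10701 + 172*77 = -10701 + 13244 = 2543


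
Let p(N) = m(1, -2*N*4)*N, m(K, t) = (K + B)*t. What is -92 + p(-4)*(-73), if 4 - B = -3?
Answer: 74660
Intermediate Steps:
B = 7 (B = 4 - 1*(-3) = 4 + 3 = 7)
m(K, t) = t*(7 + K) (m(K, t) = (K + 7)*t = (7 + K)*t = t*(7 + K))
p(N) = -64*N² (p(N) = ((-2*N*4)*(7 + 1))*N = (-8*N*8)*N = (-64*N)*N = -64*N²)
-92 + p(-4)*(-73) = -92 - 64*(-4)²*(-73) = -92 - 64*16*(-73) = -92 - 1024*(-73) = -92 + 74752 = 74660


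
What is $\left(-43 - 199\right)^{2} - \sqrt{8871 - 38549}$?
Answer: $58564 - i \sqrt{29678} \approx 58564.0 - 172.27 i$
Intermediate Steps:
$\left(-43 - 199\right)^{2} - \sqrt{8871 - 38549} = \left(-242\right)^{2} - \sqrt{-29678} = 58564 - i \sqrt{29678}$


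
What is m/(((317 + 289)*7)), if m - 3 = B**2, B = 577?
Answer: 166466/2121 ≈ 78.485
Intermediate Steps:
m = 332932 (m = 3 + 577**2 = 3 + 332929 = 332932)
m/(((317 + 289)*7)) = 332932/(((317 + 289)*7)) = 332932/((606*7)) = 332932/4242 = 332932*(1/4242) = 166466/2121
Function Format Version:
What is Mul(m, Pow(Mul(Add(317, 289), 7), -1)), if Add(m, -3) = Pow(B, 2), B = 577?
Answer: Rational(166466, 2121) ≈ 78.485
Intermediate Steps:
m = 332932 (m = Add(3, Pow(577, 2)) = Add(3, 332929) = 332932)
Mul(m, Pow(Mul(Add(317, 289), 7), -1)) = Mul(332932, Pow(Mul(Add(317, 289), 7), -1)) = Mul(332932, Pow(Mul(606, 7), -1)) = Mul(332932, Pow(4242, -1)) = Mul(332932, Rational(1, 4242)) = Rational(166466, 2121)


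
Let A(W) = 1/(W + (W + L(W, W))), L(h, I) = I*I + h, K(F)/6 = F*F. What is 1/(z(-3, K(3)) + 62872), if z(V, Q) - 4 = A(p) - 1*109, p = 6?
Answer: 54/3389419 ≈ 1.5932e-5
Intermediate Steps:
K(F) = 6*F**2 (K(F) = 6*(F*F) = 6*F**2)
L(h, I) = h + I**2 (L(h, I) = I**2 + h = h + I**2)
A(W) = 1/(W**2 + 3*W) (A(W) = 1/(W + (W + (W + W**2))) = 1/(W + (W**2 + 2*W)) = 1/(W**2 + 3*W))
z(V, Q) = -5669/54 (z(V, Q) = 4 + (1/(6*(3 + 6)) - 1*109) = 4 + ((1/6)/9 - 109) = 4 + ((1/6)*(1/9) - 109) = 4 + (1/54 - 109) = 4 - 5885/54 = -5669/54)
1/(z(-3, K(3)) + 62872) = 1/(-5669/54 + 62872) = 1/(3389419/54) = 54/3389419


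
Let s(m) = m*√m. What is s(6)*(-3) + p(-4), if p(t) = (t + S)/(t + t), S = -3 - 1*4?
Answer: 11/8 - 18*√6 ≈ -42.716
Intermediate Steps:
S = -7 (S = -3 - 4 = -7)
s(m) = m^(3/2)
p(t) = (-7 + t)/(2*t) (p(t) = (t - 7)/(t + t) = (-7 + t)/((2*t)) = (-7 + t)*(1/(2*t)) = (-7 + t)/(2*t))
s(6)*(-3) + p(-4) = 6^(3/2)*(-3) + (½)*(-7 - 4)/(-4) = (6*√6)*(-3) + (½)*(-¼)*(-11) = -18*√6 + 11/8 = 11/8 - 18*√6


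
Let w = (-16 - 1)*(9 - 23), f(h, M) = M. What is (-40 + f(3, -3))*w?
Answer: -10234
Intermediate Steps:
w = 238 (w = -17*(-14) = 238)
(-40 + f(3, -3))*w = (-40 - 3)*238 = -43*238 = -10234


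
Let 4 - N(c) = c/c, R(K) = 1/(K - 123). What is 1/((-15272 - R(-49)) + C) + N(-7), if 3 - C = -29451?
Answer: 7318087/2439305 ≈ 3.0001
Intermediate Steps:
C = 29454 (C = 3 - 1*(-29451) = 3 + 29451 = 29454)
R(K) = 1/(-123 + K)
N(c) = 3 (N(c) = 4 - c/c = 4 - 1*1 = 4 - 1 = 3)
1/((-15272 - R(-49)) + C) + N(-7) = 1/((-15272 - 1/(-123 - 49)) + 29454) + 3 = 1/((-15272 - 1/(-172)) + 29454) + 3 = 1/((-15272 - 1*(-1/172)) + 29454) + 3 = 1/((-15272 + 1/172) + 29454) + 3 = 1/(-2626783/172 + 29454) + 3 = 1/(2439305/172) + 3 = 172/2439305 + 3 = 7318087/2439305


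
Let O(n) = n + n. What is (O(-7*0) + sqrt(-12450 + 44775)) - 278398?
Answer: -278398 + 5*sqrt(1293) ≈ -2.7822e+5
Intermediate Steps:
O(n) = 2*n
(O(-7*0) + sqrt(-12450 + 44775)) - 278398 = (2*(-7*0) + sqrt(-12450 + 44775)) - 278398 = (2*0 + sqrt(32325)) - 278398 = (0 + 5*sqrt(1293)) - 278398 = 5*sqrt(1293) - 278398 = -278398 + 5*sqrt(1293)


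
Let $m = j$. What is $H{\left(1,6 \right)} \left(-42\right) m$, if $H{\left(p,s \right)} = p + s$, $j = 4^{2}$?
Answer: $-4704$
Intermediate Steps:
$j = 16$
$m = 16$
$H{\left(1,6 \right)} \left(-42\right) m = \left(1 + 6\right) \left(-42\right) 16 = 7 \left(-42\right) 16 = \left(-294\right) 16 = -4704$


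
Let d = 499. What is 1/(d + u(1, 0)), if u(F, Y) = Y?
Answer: 1/499 ≈ 0.0020040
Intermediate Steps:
1/(d + u(1, 0)) = 1/(499 + 0) = 1/499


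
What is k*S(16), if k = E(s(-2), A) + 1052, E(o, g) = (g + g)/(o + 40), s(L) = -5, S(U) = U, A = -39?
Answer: 587872/35 ≈ 16796.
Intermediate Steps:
E(o, g) = 2*g/(40 + o) (E(o, g) = (2*g)/(40 + o) = 2*g/(40 + o))
k = 36742/35 (k = 2*(-39)/(40 - 5) + 1052 = 2*(-39)/35 + 1052 = 2*(-39)*(1/35) + 1052 = -78/35 + 1052 = 36742/35 ≈ 1049.8)
k*S(16) = (36742/35)*16 = 587872/35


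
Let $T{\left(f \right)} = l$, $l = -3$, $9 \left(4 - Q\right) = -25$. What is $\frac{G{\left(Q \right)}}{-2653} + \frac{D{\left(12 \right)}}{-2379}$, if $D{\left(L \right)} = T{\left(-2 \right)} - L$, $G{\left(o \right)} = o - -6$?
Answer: $\frac{28190}{18934461} \approx 0.0014888$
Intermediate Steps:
$Q = \frac{61}{9}$ ($Q = 4 - - \frac{25}{9} = 4 + \frac{25}{9} = \frac{61}{9} \approx 6.7778$)
$G{\left(o \right)} = 6 + o$ ($G{\left(o \right)} = o + 6 = 6 + o$)
$T{\left(f \right)} = -3$
$D{\left(L \right)} = -3 - L$
$\frac{G{\left(Q \right)}}{-2653} + \frac{D{\left(12 \right)}}{-2379} = \frac{6 + \frac{61}{9}}{-2653} + \frac{-3 - 12}{-2379} = \frac{115}{9} \left(- \frac{1}{2653}\right) + \left(-3 - 12\right) \left(- \frac{1}{2379}\right) = - \frac{115}{23877} - - \frac{5}{793} = - \frac{115}{23877} + \frac{5}{793} = \frac{28190}{18934461}$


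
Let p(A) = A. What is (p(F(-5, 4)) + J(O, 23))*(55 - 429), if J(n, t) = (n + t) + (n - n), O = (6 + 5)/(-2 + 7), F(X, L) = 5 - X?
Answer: -65824/5 ≈ -13165.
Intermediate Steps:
O = 11/5 ≈ 2.2000
J(n, t) = n + t (J(n, t) = (n + t) + 0 = n + t)
(p(F(-5, 4)) + J(O, 23))*(55 - 429) = ((5 - 1*(-5)) + (11/5 + 23))*(55 - 429) = ((5 + 5) + 126/5)*(-374) = (10 + 126/5)*(-374) = (176/5)*(-374) = -65824/5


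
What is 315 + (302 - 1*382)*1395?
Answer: -111285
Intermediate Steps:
315 + (302 - 1*382)*1395 = 315 + (302 - 382)*1395 = 315 - 80*1395 = 315 - 111600 = -111285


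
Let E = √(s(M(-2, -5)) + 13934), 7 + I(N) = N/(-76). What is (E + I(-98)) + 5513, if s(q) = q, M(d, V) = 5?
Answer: 209277/38 + √13939 ≈ 5625.4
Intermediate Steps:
I(N) = -7 - N/76 (I(N) = -7 + N/(-76) = -7 + N*(-1/76) = -7 - N/76)
E = √13939 (E = √(5 + 13934) = √13939 ≈ 118.06)
(E + I(-98)) + 5513 = (√13939 + (-7 - 1/76*(-98))) + 5513 = (√13939 + (-7 + 49/38)) + 5513 = (√13939 - 217/38) + 5513 = (-217/38 + √13939) + 5513 = 209277/38 + √13939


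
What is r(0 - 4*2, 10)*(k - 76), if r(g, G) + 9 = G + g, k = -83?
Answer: 1113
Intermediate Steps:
r(g, G) = -9 + G + g (r(g, G) = -9 + (G + g) = -9 + G + g)
r(0 - 4*2, 10)*(k - 76) = (-9 + 10 + (0 - 4*2))*(-83 - 76) = (-9 + 10 + (0 - 8))*(-159) = (-9 + 10 - 8)*(-159) = -7*(-159) = 1113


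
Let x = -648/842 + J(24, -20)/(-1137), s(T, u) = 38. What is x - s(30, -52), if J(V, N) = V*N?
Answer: -6118678/159559 ≈ -38.347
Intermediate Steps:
J(V, N) = N*V
x = -55436/159559 (x = -648/842 - 20*24/(-1137) = -648*1/842 - 480*(-1/1137) = -324/421 + 160/379 = -55436/159559 ≈ -0.34743)
x - s(30, -52) = -55436/159559 - 1*38 = -55436/159559 - 38 = -6118678/159559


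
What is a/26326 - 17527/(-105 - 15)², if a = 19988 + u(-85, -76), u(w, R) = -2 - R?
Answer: -86261501/189547200 ≈ -0.45509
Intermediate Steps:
a = 20062 (a = 19988 + (-2 - 1*(-76)) = 19988 + (-2 + 76) = 19988 + 74 = 20062)
a/26326 - 17527/(-105 - 15)² = 20062/26326 - 17527/(-105 - 15)² = 20062*(1/26326) - 17527/((-120)²) = 10031/13163 - 17527/14400 = -86261501/189547200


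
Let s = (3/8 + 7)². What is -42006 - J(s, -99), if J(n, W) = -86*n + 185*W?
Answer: -608429/32 ≈ -19013.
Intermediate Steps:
s = 3481/64 (s = (3*(⅛) + 7)² = (3/8 + 7)² = (59/8)² = 3481/64 ≈ 54.391)
-42006 - J(s, -99) = -42006 - (-86*3481/64 + 185*(-99)) = -42006 - (-149683/32 - 18315) = -42006 - 1*(-735763/32) = -42006 + 735763/32 = -608429/32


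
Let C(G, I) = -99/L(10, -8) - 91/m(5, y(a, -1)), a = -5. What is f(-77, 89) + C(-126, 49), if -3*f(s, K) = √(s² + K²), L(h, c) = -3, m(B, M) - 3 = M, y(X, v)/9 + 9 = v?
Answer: 2962/87 - 5*√554/3 ≈ -5.1827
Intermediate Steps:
y(X, v) = -81 + 9*v
m(B, M) = 3 + M
f(s, K) = -√(K² + s²)/3 (f(s, K) = -√(s² + K²)/3 = -√(K² + s²)/3)
C(G, I) = 2962/87 (C(G, I) = -99/(-3) - 91/(3 + (-81 + 9*(-1))) = -99*(-⅓) - 91/(3 + (-81 - 9)) = 33 - 91/(3 - 90) = 33 - 91/(-87) = 33 - 91*(-1/87) = 33 + 91/87 = 2962/87)
f(-77, 89) + C(-126, 49) = -√(89² + (-77)²)/3 + 2962/87 = -√(7921 + 5929)/3 + 2962/87 = -5*√554/3 + 2962/87 = 2962/87 - 5*√554/3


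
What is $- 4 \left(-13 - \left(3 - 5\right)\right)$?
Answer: $44$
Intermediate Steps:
$- 4 \left(-13 - \left(3 - 5\right)\right) = - 4 \left(-13 - -2\right) = - 4 \left(-13 + 2\right) = \left(-4\right) \left(-11\right) = 44$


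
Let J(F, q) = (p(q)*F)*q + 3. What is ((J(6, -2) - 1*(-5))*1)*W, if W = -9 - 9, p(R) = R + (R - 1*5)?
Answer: -2088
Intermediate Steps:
p(R) = -5 + 2*R (p(R) = R + (R - 5) = R + (-5 + R) = -5 + 2*R)
W = -18
J(F, q) = 3 + F*q*(-5 + 2*q) (J(F, q) = ((-5 + 2*q)*F)*q + 3 = (F*(-5 + 2*q))*q + 3 = F*q*(-5 + 2*q) + 3 = 3 + F*q*(-5 + 2*q))
((J(6, -2) - 1*(-5))*1)*W = (((3 + 6*(-2)*(-5 + 2*(-2))) - 1*(-5))*1)*(-18) = (((3 + 6*(-2)*(-5 - 4)) + 5)*1)*(-18) = (((3 + 6*(-2)*(-9)) + 5)*1)*(-18) = (((3 + 108) + 5)*1)*(-18) = ((111 + 5)*1)*(-18) = (116*1)*(-18) = 116*(-18) = -2088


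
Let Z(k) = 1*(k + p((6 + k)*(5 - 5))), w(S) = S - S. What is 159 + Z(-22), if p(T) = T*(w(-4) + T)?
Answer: 137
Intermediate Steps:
w(S) = 0
p(T) = T² (p(T) = T*(0 + T) = T*T = T²)
Z(k) = k (Z(k) = 1*(k + ((6 + k)*(5 - 5))²) = 1*(k + ((6 + k)*0)²) = 1*(k + 0²) = 1*(k + 0) = 1*k = k)
159 + Z(-22) = 159 - 22 = 137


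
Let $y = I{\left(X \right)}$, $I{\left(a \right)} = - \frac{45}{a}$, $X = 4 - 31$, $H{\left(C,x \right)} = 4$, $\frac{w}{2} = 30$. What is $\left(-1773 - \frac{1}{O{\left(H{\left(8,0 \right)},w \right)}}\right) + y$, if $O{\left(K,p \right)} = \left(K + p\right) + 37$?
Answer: $- \frac{536717}{303} \approx -1771.3$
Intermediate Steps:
$w = 60$ ($w = 2 \cdot 30 = 60$)
$O{\left(K,p \right)} = 37 + K + p$
$X = -27$ ($X = 4 - 31 = -27$)
$y = \frac{5}{3}$ ($y = - \frac{45}{-27} = \left(-45\right) \left(- \frac{1}{27}\right) = \frac{5}{3} \approx 1.6667$)
$\left(-1773 - \frac{1}{O{\left(H{\left(8,0 \right)},w \right)}}\right) + y = \left(-1773 - \frac{1}{37 + 4 + 60}\right) + \frac{5}{3} = \left(-1773 - \frac{1}{101}\right) + \frac{5}{3} = - \frac{179074}{101} + \frac{5}{3} = - \frac{536717}{303}$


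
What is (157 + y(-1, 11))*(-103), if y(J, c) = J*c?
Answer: -15038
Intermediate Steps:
(157 + y(-1, 11))*(-103) = (157 - 1*11)*(-103) = (157 - 11)*(-103) = 146*(-103) = -15038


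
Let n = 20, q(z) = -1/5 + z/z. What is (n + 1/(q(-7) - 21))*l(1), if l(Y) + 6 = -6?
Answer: -24180/101 ≈ -239.41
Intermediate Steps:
q(z) = ⅘ (q(z) = -1*⅕ + 1 = -⅕ + 1 = ⅘)
l(Y) = -12 (l(Y) = -6 - 6 = -12)
(n + 1/(q(-7) - 21))*l(1) = (20 + 1/(⅘ - 21))*(-12) = (20 + 1/(-101/5))*(-12) = (20 - 5/101)*(-12) = (2015/101)*(-12) = -24180/101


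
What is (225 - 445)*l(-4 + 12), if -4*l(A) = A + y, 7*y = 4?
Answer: 3300/7 ≈ 471.43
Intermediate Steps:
y = 4/7 (y = (⅐)*4 = 4/7 ≈ 0.57143)
l(A) = -⅐ - A/4 (l(A) = -(A + 4/7)/4 = -(4/7 + A)/4 = -⅐ - A/4)
(225 - 445)*l(-4 + 12) = (225 - 445)*(-⅐ - (-4 + 12)/4) = -220*(-⅐ - ¼*8) = -220*(-⅐ - 2) = -220*(-15/7) = 3300/7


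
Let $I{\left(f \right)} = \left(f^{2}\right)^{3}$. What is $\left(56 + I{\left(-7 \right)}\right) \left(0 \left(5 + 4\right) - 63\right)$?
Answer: $-7415415$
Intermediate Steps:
$I{\left(f \right)} = f^{6}$
$\left(56 + I{\left(-7 \right)}\right) \left(0 \left(5 + 4\right) - 63\right) = \left(56 + \left(-7\right)^{6}\right) \left(0 \left(5 + 4\right) - 63\right) = \left(56 + 117649\right) \left(0 \cdot 9 - 63\right) = 117705 \left(0 - 63\right) = 117705 \left(-63\right) = -7415415$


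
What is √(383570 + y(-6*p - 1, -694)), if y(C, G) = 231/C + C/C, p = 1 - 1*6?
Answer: √322589910/29 ≈ 619.34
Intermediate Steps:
p = -5 (p = 1 - 6 = -5)
y(C, G) = 1 + 231/C (y(C, G) = 231/C + 1 = 1 + 231/C)
√(383570 + y(-6*p - 1, -694)) = √(383570 + (231 + (-6*(-5) - 1))/(-6*(-5) - 1)) = √(383570 + (231 + (30 - 1))/(30 - 1)) = √(383570 + (231 + 29)/29) = √(383570 + (1/29)*260) = √(383570 + 260/29) = √(11123790/29) = √322589910/29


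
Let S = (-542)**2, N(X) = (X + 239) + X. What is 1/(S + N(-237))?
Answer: 1/293529 ≈ 3.4068e-6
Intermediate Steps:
N(X) = 239 + 2*X (N(X) = (239 + X) + X = 239 + 2*X)
S = 293764
1/(S + N(-237)) = 1/(293764 + (239 + 2*(-237))) = 1/(293764 + (239 - 474)) = 1/(293764 - 235) = 1/293529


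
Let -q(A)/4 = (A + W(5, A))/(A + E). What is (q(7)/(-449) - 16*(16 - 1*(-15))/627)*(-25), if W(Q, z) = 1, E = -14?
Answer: 39474800/1970661 ≈ 20.031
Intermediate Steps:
q(A) = -4*(1 + A)/(-14 + A) (q(A) = -4*(A + 1)/(A - 14) = -4*(1 + A)/(-14 + A))
(q(7)/(-449) - 16*(16 - 1*(-15))/627)*(-25) = ((4*(-1 - 1*7)/(-14 + 7))/(-449) - 16*(16 - 1*(-15))/627)*(-25) = ((4*(-1 - 7)/(-7))*(-1/449) - 16*(16 + 15)*(1/627))*(-25) = ((4*(-1/7)*(-8))*(-1/449) - 16*31*(1/627))*(-25) = ((32/7)*(-1/449) - 496*1/627)*(-25) = (-32/3143 - 496/627)*(-25) = -1578992/1970661*(-25) = 39474800/1970661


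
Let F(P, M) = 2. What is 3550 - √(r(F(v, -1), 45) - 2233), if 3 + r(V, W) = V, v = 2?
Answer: 3550 - I*√2234 ≈ 3550.0 - 47.265*I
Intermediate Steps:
r(V, W) = -3 + V
3550 - √(r(F(v, -1), 45) - 2233) = 3550 - √((-3 + 2) - 2233) = 3550 - √(-1 - 2233) = 3550 - √(-2234) = 3550 - I*√2234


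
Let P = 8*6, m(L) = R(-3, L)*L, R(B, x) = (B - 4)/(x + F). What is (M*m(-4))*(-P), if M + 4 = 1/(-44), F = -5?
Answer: -6608/11 ≈ -600.73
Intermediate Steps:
R(B, x) = (-4 + B)/(-5 + x) (R(B, x) = (B - 4)/(x - 5) = (-4 + B)/(-5 + x))
m(L) = -7*L/(-5 + L) (m(L) = ((-4 - 3)/(-5 + L))*L = (-7/(-5 + L))*L = -7*L/(-5 + L))
M = -177/44 (M = -4 + 1/(-44) = -4 - 1/44 = -177/44 ≈ -4.0227)
P = 48
(M*m(-4))*(-P) = (-(-1239)*(-4)/(44*(-5 - 4)))*(-1*48) = -(-1239)*(-4)/(44*(-9))*(-48) = -(-1239)*(-4)*(-1)/(44*9)*(-48) = -177/44*(-28/9)*(-48) = (413/33)*(-48) = -6608/11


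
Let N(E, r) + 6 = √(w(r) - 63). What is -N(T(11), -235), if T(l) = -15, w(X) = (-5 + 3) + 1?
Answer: 6 - 8*I ≈ 6.0 - 8.0*I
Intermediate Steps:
w(X) = -1 (w(X) = -2 + 1 = -1)
N(E, r) = -6 + 8*I (N(E, r) = -6 + √(-1 - 63) = -6 + √(-64) = -6 + 8*I)
-N(T(11), -235) = -(-6 + 8*I) = 6 - 8*I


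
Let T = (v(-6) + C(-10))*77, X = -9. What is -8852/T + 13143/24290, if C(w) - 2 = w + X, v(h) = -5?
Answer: 16948523/2939090 ≈ 5.7666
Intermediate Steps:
C(w) = -7 + w (C(w) = 2 + (w - 9) = 2 + (-9 + w) = -7 + w)
T = -1694 (T = (-5 + (-7 - 10))*77 = (-5 - 17)*77 = -22*77 = -1694)
-8852/T + 13143/24290 = -8852/(-1694) + 13143/24290 = -8852*(-1/1694) + 13143*(1/24290) = 4426/847 + 13143/24290 = 16948523/2939090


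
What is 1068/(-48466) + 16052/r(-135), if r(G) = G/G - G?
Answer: 97228873/823922 ≈ 118.01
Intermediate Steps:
r(G) = 1 - G
1068/(-48466) + 16052/r(-135) = 1068/(-48466) + 16052/(1 - 1*(-135)) = 1068*(-1/48466) + 16052/(1 + 135) = -534/24233 + 16052/136 = -534/24233 + 16052*(1/136) = -534/24233 + 4013/34 = 97228873/823922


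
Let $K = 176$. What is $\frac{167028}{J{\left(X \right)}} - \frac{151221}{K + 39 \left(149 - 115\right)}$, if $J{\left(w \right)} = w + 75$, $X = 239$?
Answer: $\frac{101696331}{235814} \approx 431.26$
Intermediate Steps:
$J{\left(w \right)} = 75 + w$
$\frac{167028}{J{\left(X \right)}} - \frac{151221}{K + 39 \left(149 - 115\right)} = \frac{167028}{75 + 239} - \frac{151221}{176 + 39 \left(149 - 115\right)} = \frac{167028}{314} - \frac{151221}{176 + 39 \left(149 - 115\right)} = 167028 \cdot \frac{1}{314} - \frac{151221}{176 + 39 \cdot 34} = \frac{83514}{157} - \frac{151221}{176 + 1326} = \frac{83514}{157} - \frac{151221}{1502} = \frac{101696331}{235814}$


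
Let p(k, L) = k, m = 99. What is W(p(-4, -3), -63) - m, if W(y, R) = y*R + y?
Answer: 149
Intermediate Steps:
W(y, R) = y + R*y (W(y, R) = R*y + y = y + R*y)
W(p(-4, -3), -63) - m = -4*(1 - 63) - 1*99 = -4*(-62) - 99 = 248 - 99 = 149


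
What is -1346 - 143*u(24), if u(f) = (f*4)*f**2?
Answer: -7908674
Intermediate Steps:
u(f) = 4*f**3 (u(f) = (4*f)*f**2 = 4*f**3)
-1346 - 143*u(24) = -1346 - 572*24**3 = -1346 - 572*13824 = -1346 - 143*55296 = -1346 - 7907328 = -7908674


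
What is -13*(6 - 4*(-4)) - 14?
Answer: -300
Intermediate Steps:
-13*(6 - 4*(-4)) - 14 = -13*(6 + 16) - 14 = -13*22 - 14 = -286 - 14 = -300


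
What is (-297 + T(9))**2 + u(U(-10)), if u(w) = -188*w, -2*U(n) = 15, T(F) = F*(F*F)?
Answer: 188034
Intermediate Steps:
T(F) = F**3 (T(F) = F*F**2 = F**3)
U(n) = -15/2 (U(n) = -1/2*15 = -15/2)
(-297 + T(9))**2 + u(U(-10)) = (-297 + 9**3)**2 - 188*(-15/2) = (-297 + 729)**2 + 1410 = 432**2 + 1410 = 186624 + 1410 = 188034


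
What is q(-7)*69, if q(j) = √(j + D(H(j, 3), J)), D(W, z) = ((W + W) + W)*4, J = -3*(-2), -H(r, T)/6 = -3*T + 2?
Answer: 69*√497 ≈ 1538.3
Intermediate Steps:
H(r, T) = -12 + 18*T (H(r, T) = -6*(-3*T + 2) = -6*(2 - 3*T) = -12 + 18*T)
J = 6
D(W, z) = 12*W (D(W, z) = (2*W + W)*4 = (3*W)*4 = 12*W)
q(j) = √(504 + j) (q(j) = √(j + 12*(-12 + 18*3)) = √(j + 12*(-12 + 54)) = √(j + 12*42) = √(j + 504) = √(504 + j))
q(-7)*69 = √(504 - 7)*69 = √497*69 = 69*√497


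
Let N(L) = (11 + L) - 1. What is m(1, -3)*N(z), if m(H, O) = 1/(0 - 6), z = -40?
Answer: 5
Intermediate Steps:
N(L) = 10 + L
m(H, O) = -⅙ (m(H, O) = 1/(-6) = -⅙)
m(1, -3)*N(z) = -(10 - 40)/6 = -⅙*(-30) = 5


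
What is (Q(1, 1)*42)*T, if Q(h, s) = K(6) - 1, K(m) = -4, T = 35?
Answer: -7350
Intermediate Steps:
Q(h, s) = -5 (Q(h, s) = -4 - 1 = -5)
(Q(1, 1)*42)*T = -5*42*35 = -210*35 = -7350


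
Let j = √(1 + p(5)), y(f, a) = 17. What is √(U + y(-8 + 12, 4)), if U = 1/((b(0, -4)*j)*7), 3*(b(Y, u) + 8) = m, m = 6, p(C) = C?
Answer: √(29988 - 7*√6)/42 ≈ 4.1219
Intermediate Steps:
b(Y, u) = -6 (b(Y, u) = -8 + (⅓)*6 = -8 + 2 = -6)
j = √6 (j = √(1 + 5) = √6 ≈ 2.4495)
U = -√6/252 (U = 1/(-6*√6*7) = 1/(-42*√6) = -√6/252 ≈ -0.0097202)
√(U + y(-8 + 12, 4)) = √(-√6/252 + 17) = √(17 - √6/252)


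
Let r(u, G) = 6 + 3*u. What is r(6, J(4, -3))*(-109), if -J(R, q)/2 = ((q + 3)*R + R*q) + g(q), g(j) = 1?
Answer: -2616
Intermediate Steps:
J(R, q) = -2 - 2*R*q - 2*R*(3 + q) (J(R, q) = -2*(((q + 3)*R + R*q) + 1) = -2*(((3 + q)*R + R*q) + 1) = -2*((R*(3 + q) + R*q) + 1) = -2*((R*q + R*(3 + q)) + 1) = -2*(1 + R*q + R*(3 + q)) = -2 - 2*R*q - 2*R*(3 + q))
r(6, J(4, -3))*(-109) = (6 + 3*6)*(-109) = (6 + 18)*(-109) = 24*(-109) = -2616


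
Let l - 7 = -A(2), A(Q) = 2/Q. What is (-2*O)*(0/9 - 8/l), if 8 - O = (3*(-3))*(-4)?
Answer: -224/3 ≈ -74.667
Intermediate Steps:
O = -28 (O = 8 - 3*(-3)*(-4) = 8 - (-9)*(-4) = 8 - 1*36 = 8 - 36 = -28)
l = 6 (l = 7 - 2/2 = 7 - 1*1 = 7 - 1 = 6)
(-2*O)*(0/9 - 8/l) = (-2*(-28))*(0/9 - 8/6) = 56*(0*(1/9) - 8*1/6) = 56*(0 - 4/3) = 56*(-4/3) = -224/3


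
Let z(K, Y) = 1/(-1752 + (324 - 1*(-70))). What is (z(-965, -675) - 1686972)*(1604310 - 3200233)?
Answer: 522301818768253/194 ≈ 2.6923e+12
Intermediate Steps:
z(K, Y) = -1/1358 (z(K, Y) = 1/(-1752 + (324 + 70)) = 1/(-1752 + 394) = 1/(-1358) = -1/1358)
(z(-965, -675) - 1686972)*(1604310 - 3200233) = (-1/1358 - 1686972)*(1604310 - 3200233) = -2290907977/1358*(-1595923) = 522301818768253/194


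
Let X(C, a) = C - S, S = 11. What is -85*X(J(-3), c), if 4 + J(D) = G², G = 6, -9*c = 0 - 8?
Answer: -1785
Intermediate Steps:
c = 8/9 (c = -(0 - 8)/9 = -⅑*(-8) = 8/9 ≈ 0.88889)
J(D) = 32 (J(D) = -4 + 6² = -4 + 36 = 32)
X(C, a) = -11 + C (X(C, a) = C - 1*11 = C - 11 = -11 + C)
-85*X(J(-3), c) = -85*(-11 + 32) = -85*21 = -1785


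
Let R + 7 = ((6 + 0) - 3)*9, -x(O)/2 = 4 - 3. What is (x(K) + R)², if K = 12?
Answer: 324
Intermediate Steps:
x(O) = -2 (x(O) = -2*(4 - 3) = -2*1 = -2)
R = 20 (R = -7 + ((6 + 0) - 3)*9 = -7 + (6 - 3)*9 = -7 + 3*9 = -7 + 27 = 20)
(x(K) + R)² = (-2 + 20)² = 18² = 324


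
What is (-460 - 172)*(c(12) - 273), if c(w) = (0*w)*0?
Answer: 172536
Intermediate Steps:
c(w) = 0 (c(w) = 0*0 = 0)
(-460 - 172)*(c(12) - 273) = (-460 - 172)*(0 - 273) = -632*(-273) = 172536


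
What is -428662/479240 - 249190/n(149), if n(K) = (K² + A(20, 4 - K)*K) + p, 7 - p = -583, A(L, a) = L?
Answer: -65234432001/6175247020 ≈ -10.564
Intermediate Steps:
p = 590 (p = 7 - 1*(-583) = 7 + 583 = 590)
n(K) = 590 + K² + 20*K (n(K) = (K² + 20*K) + 590 = 590 + K² + 20*K)
-428662/479240 - 249190/n(149) = -428662/479240 - 249190/(590 + 149² + 20*149) = -428662*1/479240 - 249190/(590 + 22201 + 2980) = -214331/239620 - 249190/25771 = -65234432001/6175247020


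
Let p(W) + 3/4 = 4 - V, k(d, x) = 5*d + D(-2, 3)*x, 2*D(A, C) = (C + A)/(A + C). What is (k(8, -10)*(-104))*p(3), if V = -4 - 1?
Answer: -30030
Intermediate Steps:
D(A, C) = 1/2 (D(A, C) = ((C + A)/(A + C))/2 = ((A + C)/(A + C))/2 = (1/2)*1 = 1/2)
V = -5
k(d, x) = x/2 + 5*d (k(d, x) = 5*d + x/2 = x/2 + 5*d)
p(W) = 33/4 (p(W) = -3/4 + (4 - 1*(-5)) = -3/4 + (4 + 5) = -3/4 + 9 = 33/4)
(k(8, -10)*(-104))*p(3) = (((1/2)*(-10) + 5*8)*(-104))*(33/4) = ((-5 + 40)*(-104))*(33/4) = (35*(-104))*(33/4) = -3640*33/4 = -30030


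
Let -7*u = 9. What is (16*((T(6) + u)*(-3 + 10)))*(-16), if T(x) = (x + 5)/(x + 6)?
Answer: 1984/3 ≈ 661.33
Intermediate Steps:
u = -9/7 (u = -1/7*9 = -9/7 ≈ -1.2857)
T(x) = (5 + x)/(6 + x)
(16*((T(6) + u)*(-3 + 10)))*(-16) = (16*(((5 + 6)/(6 + 6) - 9/7)*(-3 + 10)))*(-16) = (16*((11/12 - 9/7)*7))*(-16) = (16*(-31/84*7))*(-16) = (16*(-31/12))*(-16) = -124/3*(-16) = 1984/3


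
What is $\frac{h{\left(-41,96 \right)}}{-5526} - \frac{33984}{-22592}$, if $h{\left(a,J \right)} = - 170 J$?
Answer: $\frac{1449211}{325113} \approx 4.4576$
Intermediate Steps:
$\frac{h{\left(-41,96 \right)}}{-5526} - \frac{33984}{-22592} = \frac{\left(-170\right) 96}{-5526} - \frac{33984}{-22592} = \left(-16320\right) \left(- \frac{1}{5526}\right) - - \frac{531}{353} = \frac{2720}{921} + \frac{531}{353} = \frac{1449211}{325113}$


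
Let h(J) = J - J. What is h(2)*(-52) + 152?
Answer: 152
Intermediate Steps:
h(J) = 0
h(2)*(-52) + 152 = 0*(-52) + 152 = 0 + 152 = 152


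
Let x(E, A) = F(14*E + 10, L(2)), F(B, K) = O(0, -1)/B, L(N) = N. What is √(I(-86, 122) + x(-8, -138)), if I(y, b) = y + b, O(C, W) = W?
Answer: √374646/102 ≈ 6.0008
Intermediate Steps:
I(y, b) = b + y
F(B, K) = -1/B
x(E, A) = -1/(10 + 14*E) (x(E, A) = -1/(14*E + 10) = -1/(10 + 14*E))
√(I(-86, 122) + x(-8, -138)) = √((122 - 86) - 1/(10 + 14*(-8))) = √(36 - 1/(10 - 112)) = √(36 - 1/(-102)) = √(36 - 1*(-1/102)) = √(36 + 1/102) = √(3673/102) = √374646/102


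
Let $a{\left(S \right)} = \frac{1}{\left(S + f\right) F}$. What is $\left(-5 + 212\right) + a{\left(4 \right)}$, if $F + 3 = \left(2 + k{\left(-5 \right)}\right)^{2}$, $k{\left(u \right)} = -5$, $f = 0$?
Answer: $\frac{4969}{24} \approx 207.04$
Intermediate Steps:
$F = 6$ ($F = -3 + \left(2 - 5\right)^{2} = -3 + \left(-3\right)^{2} = -3 + 9 = 6$)
$a{\left(S \right)} = \frac{1}{6 S}$ ($a{\left(S \right)} = \frac{1}{\left(S + 0\right) 6} = \frac{1}{S 6} = \frac{1}{6 S}$)
$\left(-5 + 212\right) + a{\left(4 \right)} = \left(-5 + 212\right) + \frac{1}{6 \cdot 4} = 207 + \frac{1}{6} \cdot \frac{1}{4} = 207 + \frac{1}{24} = \frac{4969}{24}$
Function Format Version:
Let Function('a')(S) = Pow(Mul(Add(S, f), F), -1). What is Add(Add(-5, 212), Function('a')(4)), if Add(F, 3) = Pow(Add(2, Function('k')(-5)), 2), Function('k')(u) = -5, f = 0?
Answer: Rational(4969, 24) ≈ 207.04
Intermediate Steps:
F = 6 (F = Add(-3, Pow(Add(2, -5), 2)) = Add(-3, Pow(-3, 2)) = Add(-3, 9) = 6)
Function('a')(S) = Mul(Rational(1, 6), Pow(S, -1)) (Function('a')(S) = Pow(Mul(Add(S, 0), 6), -1) = Pow(Mul(S, 6), -1) = Pow(Mul(6, S), -1) = Mul(Rational(1, 6), Pow(S, -1)))
Add(Add(-5, 212), Function('a')(4)) = Add(Add(-5, 212), Mul(Rational(1, 6), Pow(4, -1))) = Add(207, Mul(Rational(1, 6), Rational(1, 4))) = Add(207, Rational(1, 24)) = Rational(4969, 24)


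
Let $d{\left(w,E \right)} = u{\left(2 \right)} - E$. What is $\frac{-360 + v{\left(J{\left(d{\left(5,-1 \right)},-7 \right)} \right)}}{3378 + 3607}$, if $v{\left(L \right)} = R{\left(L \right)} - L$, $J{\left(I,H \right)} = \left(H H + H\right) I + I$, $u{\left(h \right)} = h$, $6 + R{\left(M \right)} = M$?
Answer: $- \frac{366}{6985} \approx -0.052398$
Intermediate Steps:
$R{\left(M \right)} = -6 + M$
$d{\left(w,E \right)} = 2 - E$
$J{\left(I,H \right)} = I + I \left(H + H^{2}\right)$ ($J{\left(I,H \right)} = \left(H^{2} + H\right) I + I = \left(H + H^{2}\right) I + I = I \left(H + H^{2}\right) + I = I + I \left(H + H^{2}\right)$)
$v{\left(L \right)} = -6$ ($v{\left(L \right)} = \left(-6 + L\right) - L = -6$)
$\frac{-360 + v{\left(J{\left(d{\left(5,-1 \right)},-7 \right)} \right)}}{3378 + 3607} = \frac{-360 - 6}{3378 + 3607} = - \frac{366}{6985}$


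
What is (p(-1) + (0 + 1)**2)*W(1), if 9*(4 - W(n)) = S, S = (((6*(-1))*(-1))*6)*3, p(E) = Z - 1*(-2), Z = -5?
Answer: 16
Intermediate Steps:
p(E) = -3 (p(E) = -5 - 1*(-2) = -5 + 2 = -3)
S = 108 (S = (-6*(-1)*6)*3 = (6*6)*3 = 36*3 = 108)
W(n) = -8 (W(n) = 4 - 1/9*108 = 4 - 12 = -8)
(p(-1) + (0 + 1)**2)*W(1) = (-3 + (0 + 1)**2)*(-8) = (-3 + 1**2)*(-8) = (-3 + 1)*(-8) = -2*(-8) = 16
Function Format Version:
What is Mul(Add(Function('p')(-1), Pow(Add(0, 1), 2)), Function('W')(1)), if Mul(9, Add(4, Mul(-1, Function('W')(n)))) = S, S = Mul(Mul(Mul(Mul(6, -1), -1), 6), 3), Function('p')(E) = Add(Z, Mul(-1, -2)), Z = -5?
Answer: 16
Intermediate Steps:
Function('p')(E) = -3 (Function('p')(E) = Add(-5, Mul(-1, -2)) = Add(-5, 2) = -3)
S = 108 (S = Mul(Mul(Mul(-6, -1), 6), 3) = Mul(Mul(6, 6), 3) = Mul(36, 3) = 108)
Function('W')(n) = -8 (Function('W')(n) = Add(4, Mul(Rational(-1, 9), 108)) = Add(4, -12) = -8)
Mul(Add(Function('p')(-1), Pow(Add(0, 1), 2)), Function('W')(1)) = Mul(Add(-3, Pow(Add(0, 1), 2)), -8) = Mul(Add(-3, Pow(1, 2)), -8) = Mul(Add(-3, 1), -8) = Mul(-2, -8) = 16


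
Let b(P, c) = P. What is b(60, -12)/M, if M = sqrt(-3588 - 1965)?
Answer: -20*I*sqrt(617)/617 ≈ -0.80517*I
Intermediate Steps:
M = 3*I*sqrt(617) (M = sqrt(-5553) = 3*I*sqrt(617) ≈ 74.518*I)
b(60, -12)/M = 60/((3*I*sqrt(617))) = 60*(-I*sqrt(617)/1851) = -20*I*sqrt(617)/617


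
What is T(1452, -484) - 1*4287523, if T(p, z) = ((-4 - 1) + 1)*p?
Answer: -4293331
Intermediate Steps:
T(p, z) = -4*p (T(p, z) = (-5 + 1)*p = -4*p)
T(1452, -484) - 1*4287523 = -4*1452 - 1*4287523 = -5808 - 4287523 = -4293331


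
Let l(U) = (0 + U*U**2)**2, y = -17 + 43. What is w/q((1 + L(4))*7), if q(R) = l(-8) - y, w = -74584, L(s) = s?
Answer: -37292/131059 ≈ -0.28454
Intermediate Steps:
y = 26
l(U) = U**6 (l(U) = (0 + U**3)**2 = (U**3)**2 = U**6)
q(R) = 262118 (q(R) = (-8)**6 - 1*26 = 262144 - 26 = 262118)
w/q((1 + L(4))*7) = -74584/262118 = -74584*1/262118 = -37292/131059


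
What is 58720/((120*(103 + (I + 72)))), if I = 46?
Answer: 1468/663 ≈ 2.2142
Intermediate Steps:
58720/((120*(103 + (I + 72)))) = 58720/((120*(103 + (46 + 72)))) = 58720/((120*(103 + 118))) = 58720/((120*221)) = 58720/26520 = 58720*(1/26520) = 1468/663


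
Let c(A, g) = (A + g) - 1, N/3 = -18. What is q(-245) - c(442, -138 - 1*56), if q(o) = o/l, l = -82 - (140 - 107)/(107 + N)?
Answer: -1068628/4379 ≈ -244.03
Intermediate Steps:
N = -54 (N = 3*(-18) = -54)
c(A, g) = -1 + A + g
l = -4379/53 (l = -82 - (140 - 107)/(107 - 54) = -82 - 33/53 = -4379/53 ≈ -82.623)
q(o) = -53*o/4379 (q(o) = o/(-4379/53) = o*(-53/4379) = -53*o/4379)
q(-245) - c(442, -138 - 1*56) = -53/4379*(-245) - (-1 + 442 + (-138 - 1*56)) = 12985/4379 - (-1 + 442 + (-138 - 56)) = 12985/4379 - (-1 + 442 - 194) = 12985/4379 - 1*247 = 12985/4379 - 247 = -1068628/4379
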